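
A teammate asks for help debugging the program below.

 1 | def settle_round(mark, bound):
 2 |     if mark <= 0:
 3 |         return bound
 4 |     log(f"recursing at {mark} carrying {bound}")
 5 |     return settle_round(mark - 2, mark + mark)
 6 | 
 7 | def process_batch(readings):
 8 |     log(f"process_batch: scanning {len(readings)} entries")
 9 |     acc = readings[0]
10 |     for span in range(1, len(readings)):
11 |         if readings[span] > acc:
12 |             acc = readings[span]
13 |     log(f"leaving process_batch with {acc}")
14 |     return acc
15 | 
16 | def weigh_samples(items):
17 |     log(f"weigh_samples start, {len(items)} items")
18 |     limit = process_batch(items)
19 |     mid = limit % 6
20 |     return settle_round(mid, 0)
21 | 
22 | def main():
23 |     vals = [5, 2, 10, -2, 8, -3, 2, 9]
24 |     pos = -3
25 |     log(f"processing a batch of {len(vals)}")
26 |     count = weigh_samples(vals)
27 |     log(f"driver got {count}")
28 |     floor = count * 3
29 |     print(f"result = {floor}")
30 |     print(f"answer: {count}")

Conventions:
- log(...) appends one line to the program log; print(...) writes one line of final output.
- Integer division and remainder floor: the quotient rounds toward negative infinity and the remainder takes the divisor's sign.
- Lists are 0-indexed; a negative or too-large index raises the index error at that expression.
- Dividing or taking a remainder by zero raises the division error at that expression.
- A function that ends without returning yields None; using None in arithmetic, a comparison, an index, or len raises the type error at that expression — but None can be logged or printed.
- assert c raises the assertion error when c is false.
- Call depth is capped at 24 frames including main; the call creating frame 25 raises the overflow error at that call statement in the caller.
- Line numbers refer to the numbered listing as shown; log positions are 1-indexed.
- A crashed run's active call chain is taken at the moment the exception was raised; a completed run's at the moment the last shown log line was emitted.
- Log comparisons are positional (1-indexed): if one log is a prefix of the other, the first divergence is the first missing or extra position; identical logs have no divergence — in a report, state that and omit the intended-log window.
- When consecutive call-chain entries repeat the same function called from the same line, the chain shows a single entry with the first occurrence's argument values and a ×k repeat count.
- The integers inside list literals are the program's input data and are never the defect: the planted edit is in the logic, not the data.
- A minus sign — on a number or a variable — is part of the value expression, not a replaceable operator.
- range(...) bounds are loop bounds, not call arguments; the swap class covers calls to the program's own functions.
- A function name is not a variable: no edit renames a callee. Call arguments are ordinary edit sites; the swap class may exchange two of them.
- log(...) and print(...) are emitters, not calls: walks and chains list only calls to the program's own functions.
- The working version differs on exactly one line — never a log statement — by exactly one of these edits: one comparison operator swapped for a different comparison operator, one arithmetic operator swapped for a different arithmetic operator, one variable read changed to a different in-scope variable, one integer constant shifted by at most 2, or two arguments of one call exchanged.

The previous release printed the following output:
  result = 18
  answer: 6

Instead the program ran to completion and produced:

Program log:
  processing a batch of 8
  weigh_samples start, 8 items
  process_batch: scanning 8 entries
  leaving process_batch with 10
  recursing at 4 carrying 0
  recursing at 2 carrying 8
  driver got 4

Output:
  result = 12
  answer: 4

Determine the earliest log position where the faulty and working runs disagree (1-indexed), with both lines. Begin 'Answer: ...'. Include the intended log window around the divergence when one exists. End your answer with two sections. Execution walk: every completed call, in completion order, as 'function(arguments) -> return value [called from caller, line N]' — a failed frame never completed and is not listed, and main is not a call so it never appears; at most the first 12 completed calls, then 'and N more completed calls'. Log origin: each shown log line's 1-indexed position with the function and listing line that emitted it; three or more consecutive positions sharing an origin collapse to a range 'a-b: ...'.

Answer: position 6; shown 'recursing at 2 carrying 8' vs intended 'recursing at 2 carrying 4'.
Intended log window:
  4: leaving process_batch with 10
  5: recursing at 4 carrying 0
  6: recursing at 2 carrying 4
  7: driver got 6
Execution walk:
  process_batch([5, 2, 10, -2, 8, -3, 2, 9]) -> 10  [called from weigh_samples, line 18]
  settle_round(0, 4) -> 4  [called from settle_round, line 5]
  settle_round(2, 8) -> 4  [called from settle_round, line 5]
  settle_round(4, 0) -> 4  [called from weigh_samples, line 20]
  weigh_samples([5, 2, 10, -2, 8, -3, 2, 9]) -> 4  [called from main, line 26]
Origin of each log line:
  1: logged in main at line 25
  2: logged in weigh_samples at line 17
  3: logged in process_batch at line 8
  4: logged in process_batch at line 13
  5: logged in settle_round at line 4
  6: logged in settle_round at line 4
  7: logged in main at line 27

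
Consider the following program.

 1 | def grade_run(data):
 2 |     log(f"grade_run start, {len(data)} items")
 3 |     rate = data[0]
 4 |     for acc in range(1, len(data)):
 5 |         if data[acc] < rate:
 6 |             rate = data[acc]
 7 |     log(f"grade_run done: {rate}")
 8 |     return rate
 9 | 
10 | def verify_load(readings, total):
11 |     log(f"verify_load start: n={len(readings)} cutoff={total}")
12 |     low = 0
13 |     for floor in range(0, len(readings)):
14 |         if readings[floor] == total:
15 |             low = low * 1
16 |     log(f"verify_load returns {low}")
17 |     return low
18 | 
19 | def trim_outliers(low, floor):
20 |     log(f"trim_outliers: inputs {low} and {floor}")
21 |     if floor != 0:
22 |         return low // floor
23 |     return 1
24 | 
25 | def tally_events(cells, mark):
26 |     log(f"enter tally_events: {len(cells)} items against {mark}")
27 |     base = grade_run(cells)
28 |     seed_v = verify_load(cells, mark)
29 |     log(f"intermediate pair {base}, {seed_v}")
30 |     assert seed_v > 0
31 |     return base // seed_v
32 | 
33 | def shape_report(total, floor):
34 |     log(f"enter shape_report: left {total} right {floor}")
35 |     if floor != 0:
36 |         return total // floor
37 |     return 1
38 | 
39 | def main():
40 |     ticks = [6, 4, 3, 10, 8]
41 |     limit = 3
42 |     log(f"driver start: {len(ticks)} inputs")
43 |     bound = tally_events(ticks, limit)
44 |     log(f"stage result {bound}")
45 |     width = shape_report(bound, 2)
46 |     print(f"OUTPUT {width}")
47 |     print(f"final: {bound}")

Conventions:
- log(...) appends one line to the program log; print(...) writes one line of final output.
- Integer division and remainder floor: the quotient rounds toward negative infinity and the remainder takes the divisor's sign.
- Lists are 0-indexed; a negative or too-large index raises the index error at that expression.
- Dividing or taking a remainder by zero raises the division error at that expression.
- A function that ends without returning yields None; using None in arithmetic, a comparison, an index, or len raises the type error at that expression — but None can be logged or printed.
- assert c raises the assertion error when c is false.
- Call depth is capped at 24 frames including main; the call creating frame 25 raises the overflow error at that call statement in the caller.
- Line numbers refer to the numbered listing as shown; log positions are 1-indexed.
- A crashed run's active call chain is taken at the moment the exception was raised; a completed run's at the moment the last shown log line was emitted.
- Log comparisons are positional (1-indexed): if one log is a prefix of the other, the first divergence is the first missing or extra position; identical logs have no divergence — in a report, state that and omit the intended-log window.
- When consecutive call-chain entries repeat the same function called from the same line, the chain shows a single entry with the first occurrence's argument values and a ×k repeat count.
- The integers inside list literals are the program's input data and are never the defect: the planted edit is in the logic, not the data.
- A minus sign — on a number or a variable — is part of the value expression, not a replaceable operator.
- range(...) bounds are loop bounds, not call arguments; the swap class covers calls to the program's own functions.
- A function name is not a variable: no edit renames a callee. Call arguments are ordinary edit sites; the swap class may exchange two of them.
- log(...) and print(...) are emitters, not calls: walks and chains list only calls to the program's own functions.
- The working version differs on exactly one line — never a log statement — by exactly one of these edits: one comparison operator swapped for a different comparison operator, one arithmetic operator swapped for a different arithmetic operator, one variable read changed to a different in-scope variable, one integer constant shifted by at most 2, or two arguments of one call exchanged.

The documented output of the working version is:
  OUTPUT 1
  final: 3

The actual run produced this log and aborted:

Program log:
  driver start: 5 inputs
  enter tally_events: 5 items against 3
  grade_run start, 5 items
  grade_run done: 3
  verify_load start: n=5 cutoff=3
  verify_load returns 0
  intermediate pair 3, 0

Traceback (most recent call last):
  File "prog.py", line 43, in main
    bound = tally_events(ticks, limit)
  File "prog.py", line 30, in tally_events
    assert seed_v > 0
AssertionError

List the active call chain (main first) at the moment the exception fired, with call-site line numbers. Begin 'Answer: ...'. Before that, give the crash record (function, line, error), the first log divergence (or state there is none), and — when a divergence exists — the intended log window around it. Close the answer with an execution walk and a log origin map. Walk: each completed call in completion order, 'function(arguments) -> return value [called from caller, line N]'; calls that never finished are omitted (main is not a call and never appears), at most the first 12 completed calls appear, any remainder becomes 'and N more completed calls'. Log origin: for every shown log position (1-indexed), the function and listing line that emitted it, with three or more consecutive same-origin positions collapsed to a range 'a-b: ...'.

Answer: main -> tally_events (called at line 43).
Key fact: Position 6 is the first bad log line: 'verify_load returns 0' should read 'verify_load returns 1'.
Crash: tally_events, line 30, AssertionError.
First divergence: position 6; shown 'verify_load returns 0' vs intended 'verify_load returns 1'.
Intended log window:
  4: grade_run done: 3
  5: verify_load start: n=5 cutoff=3
  6: verify_load returns 1
  7: intermediate pair 3, 1
Execution walk:
  grade_run([6, 4, 3, 10, 8]) -> 3  [called from tally_events, line 27]
  verify_load([6, 4, 3, 10, 8], 3) -> 0  [called from tally_events, line 28]
Log origin:
  1: emitted by main (line 42)
  2: emitted by tally_events (line 26)
  3: emitted by grade_run (line 2)
  4: emitted by grade_run (line 7)
  5: emitted by verify_load (line 11)
  6: emitted by verify_load (line 16)
  7: emitted by tally_events (line 29)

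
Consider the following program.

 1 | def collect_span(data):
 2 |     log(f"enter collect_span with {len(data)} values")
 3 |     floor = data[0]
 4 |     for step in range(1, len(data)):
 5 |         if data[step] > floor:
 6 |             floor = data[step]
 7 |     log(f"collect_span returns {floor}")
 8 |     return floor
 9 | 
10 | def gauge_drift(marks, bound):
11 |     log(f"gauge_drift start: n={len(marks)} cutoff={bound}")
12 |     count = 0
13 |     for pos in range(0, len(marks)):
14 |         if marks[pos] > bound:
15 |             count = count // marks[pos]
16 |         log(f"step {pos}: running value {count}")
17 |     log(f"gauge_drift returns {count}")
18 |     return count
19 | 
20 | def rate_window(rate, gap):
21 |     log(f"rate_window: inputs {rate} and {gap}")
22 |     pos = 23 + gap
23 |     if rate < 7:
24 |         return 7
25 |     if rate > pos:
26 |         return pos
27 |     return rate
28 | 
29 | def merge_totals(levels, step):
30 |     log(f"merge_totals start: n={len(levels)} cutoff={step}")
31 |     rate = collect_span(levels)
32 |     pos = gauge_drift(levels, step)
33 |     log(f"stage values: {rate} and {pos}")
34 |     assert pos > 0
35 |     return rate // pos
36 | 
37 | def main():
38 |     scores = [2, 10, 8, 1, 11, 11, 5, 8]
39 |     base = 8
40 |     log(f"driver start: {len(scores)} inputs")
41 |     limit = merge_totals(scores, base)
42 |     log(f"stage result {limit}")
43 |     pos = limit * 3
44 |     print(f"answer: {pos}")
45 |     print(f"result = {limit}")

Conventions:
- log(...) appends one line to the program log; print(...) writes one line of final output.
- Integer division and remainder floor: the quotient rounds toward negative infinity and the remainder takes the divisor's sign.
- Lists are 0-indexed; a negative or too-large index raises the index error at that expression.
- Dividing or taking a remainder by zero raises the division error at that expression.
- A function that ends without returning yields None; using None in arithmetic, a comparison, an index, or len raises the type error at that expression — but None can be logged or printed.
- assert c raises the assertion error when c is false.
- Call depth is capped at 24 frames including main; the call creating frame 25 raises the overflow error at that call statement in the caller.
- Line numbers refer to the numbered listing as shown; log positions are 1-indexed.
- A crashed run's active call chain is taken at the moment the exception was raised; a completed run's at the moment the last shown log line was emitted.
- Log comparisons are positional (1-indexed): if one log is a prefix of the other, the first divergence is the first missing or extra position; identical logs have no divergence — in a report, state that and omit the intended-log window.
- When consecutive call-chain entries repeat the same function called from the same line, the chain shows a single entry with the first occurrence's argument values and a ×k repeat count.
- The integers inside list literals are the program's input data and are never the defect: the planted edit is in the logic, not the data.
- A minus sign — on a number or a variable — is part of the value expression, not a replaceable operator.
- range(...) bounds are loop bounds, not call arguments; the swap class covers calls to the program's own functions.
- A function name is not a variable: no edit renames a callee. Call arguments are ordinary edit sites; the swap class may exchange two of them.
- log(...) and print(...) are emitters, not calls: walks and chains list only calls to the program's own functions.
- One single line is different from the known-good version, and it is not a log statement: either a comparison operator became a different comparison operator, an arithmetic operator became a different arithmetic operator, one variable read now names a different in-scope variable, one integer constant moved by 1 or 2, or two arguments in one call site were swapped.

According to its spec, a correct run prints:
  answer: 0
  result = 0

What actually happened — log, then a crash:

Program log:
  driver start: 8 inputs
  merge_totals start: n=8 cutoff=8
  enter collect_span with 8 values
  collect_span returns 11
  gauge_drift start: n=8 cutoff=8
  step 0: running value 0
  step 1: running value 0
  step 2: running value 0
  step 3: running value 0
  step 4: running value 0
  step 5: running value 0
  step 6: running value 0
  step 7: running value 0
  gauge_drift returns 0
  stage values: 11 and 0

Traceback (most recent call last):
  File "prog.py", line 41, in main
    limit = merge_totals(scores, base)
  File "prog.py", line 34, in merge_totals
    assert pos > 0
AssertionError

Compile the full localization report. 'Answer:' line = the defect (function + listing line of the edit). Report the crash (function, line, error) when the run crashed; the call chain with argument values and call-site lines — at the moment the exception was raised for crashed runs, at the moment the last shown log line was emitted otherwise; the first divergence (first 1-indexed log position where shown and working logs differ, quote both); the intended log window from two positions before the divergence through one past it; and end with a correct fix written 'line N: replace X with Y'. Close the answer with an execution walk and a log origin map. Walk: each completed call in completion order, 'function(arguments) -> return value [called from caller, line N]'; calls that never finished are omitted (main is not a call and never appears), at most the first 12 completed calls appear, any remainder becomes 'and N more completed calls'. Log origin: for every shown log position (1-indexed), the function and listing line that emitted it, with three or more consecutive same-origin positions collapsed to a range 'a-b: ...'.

Answer: the defect is in gauge_drift at line 15.
Key observation: The log first diverges at position 7: the faulty run prints 'step 1: running value 0' where the working version prints 'step 1: running value 10'.
Crash: merge_totals, line 34, AssertionError.
Call chain: main -> merge_totals([2, 10, 8, 1, 11, 11, 5, 8], 8) (called at line 41).
First divergence: position 7 — the shown line 'step 1: running value 0' should read 'step 1: running value 10'.
Intended log window:
  5: gauge_drift start: n=8 cutoff=8
  6: step 0: running value 0
  7: step 1: running value 10
  8: step 2: running value 10
Execution walk:
  collect_span([2, 10, 8, 1, 11, 11, 5, 8]) -> 11  [called from merge_totals, line 31]
  gauge_drift([2, 10, 8, 1, 11, 11, 5, 8], 8) -> 0  [called from merge_totals, line 32]
Log origins:
  1: emitted by main (line 40)
  2: emitted by merge_totals (line 30)
  3: emitted by collect_span (line 2)
  4: emitted by collect_span (line 7)
  5: emitted by gauge_drift (line 11)
  6-13: emitted by gauge_drift (line 16)
  14: emitted by gauge_drift (line 17)
  15: emitted by merge_totals (line 33)
A correct fix: line 15: replace `//` with `+`.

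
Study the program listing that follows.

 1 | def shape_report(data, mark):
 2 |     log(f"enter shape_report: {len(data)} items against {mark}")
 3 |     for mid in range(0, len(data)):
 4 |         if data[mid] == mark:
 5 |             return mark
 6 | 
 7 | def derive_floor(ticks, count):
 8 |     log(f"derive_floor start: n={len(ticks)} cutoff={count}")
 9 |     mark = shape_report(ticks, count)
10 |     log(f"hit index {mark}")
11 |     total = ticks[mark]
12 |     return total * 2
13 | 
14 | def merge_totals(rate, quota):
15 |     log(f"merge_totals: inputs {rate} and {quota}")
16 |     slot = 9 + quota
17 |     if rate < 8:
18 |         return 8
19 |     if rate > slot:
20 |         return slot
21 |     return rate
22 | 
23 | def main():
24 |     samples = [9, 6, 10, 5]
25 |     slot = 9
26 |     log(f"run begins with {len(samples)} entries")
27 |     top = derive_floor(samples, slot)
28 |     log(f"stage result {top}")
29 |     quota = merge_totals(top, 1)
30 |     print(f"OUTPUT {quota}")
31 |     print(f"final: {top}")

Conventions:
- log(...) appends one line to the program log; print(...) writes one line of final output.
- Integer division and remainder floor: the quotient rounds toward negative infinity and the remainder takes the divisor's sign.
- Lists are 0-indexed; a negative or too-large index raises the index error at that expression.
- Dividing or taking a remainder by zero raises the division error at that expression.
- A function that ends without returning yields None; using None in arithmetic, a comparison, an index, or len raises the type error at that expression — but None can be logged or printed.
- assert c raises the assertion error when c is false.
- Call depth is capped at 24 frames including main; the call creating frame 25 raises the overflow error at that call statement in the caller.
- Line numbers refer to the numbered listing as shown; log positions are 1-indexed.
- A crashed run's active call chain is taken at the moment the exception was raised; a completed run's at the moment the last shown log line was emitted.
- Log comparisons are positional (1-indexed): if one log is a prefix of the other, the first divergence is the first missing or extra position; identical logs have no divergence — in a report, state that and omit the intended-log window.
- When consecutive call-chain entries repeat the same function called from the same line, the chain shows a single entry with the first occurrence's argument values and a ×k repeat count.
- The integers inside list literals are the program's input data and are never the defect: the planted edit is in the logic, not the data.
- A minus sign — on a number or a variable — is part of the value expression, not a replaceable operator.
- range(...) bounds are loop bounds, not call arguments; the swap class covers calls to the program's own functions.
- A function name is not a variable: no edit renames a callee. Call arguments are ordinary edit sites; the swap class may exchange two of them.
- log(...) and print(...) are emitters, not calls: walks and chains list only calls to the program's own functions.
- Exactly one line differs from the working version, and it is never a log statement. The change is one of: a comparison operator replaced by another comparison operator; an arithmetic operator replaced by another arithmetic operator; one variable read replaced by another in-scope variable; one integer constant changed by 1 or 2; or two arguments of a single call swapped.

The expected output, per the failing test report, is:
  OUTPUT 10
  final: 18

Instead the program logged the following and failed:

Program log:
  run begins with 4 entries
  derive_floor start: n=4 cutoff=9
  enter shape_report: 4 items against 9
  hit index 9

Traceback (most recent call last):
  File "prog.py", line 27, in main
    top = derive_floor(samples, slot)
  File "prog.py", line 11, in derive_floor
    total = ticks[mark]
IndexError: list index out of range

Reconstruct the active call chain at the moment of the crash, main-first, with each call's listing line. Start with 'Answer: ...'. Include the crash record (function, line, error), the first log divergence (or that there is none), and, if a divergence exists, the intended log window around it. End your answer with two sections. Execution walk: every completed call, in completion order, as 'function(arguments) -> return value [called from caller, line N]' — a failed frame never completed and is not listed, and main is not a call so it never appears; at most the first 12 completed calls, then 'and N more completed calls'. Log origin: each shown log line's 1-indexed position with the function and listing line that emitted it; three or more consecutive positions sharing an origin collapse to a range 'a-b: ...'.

Answer: main -> derive_floor (called at line 27).
Core observation: Position 4 is the first bad log line: 'hit index 9' should read 'hit index 0'.
Crash: derive_floor, line 11, IndexError.
First divergence: position 4; shown 'hit index 9' vs intended 'hit index 0'.
Intended log window:
  2: derive_floor start: n=4 cutoff=9
  3: enter shape_report: 4 items against 9
  4: hit index 0
  5: stage result 18
Execution walk:
  shape_report([9, 6, 10, 5], 9) -> 9  [called from derive_floor, line 9]
Log origin:
  1: emitted by main (line 26)
  2: emitted by derive_floor (line 8)
  3: emitted by shape_report (line 2)
  4: emitted by derive_floor (line 10)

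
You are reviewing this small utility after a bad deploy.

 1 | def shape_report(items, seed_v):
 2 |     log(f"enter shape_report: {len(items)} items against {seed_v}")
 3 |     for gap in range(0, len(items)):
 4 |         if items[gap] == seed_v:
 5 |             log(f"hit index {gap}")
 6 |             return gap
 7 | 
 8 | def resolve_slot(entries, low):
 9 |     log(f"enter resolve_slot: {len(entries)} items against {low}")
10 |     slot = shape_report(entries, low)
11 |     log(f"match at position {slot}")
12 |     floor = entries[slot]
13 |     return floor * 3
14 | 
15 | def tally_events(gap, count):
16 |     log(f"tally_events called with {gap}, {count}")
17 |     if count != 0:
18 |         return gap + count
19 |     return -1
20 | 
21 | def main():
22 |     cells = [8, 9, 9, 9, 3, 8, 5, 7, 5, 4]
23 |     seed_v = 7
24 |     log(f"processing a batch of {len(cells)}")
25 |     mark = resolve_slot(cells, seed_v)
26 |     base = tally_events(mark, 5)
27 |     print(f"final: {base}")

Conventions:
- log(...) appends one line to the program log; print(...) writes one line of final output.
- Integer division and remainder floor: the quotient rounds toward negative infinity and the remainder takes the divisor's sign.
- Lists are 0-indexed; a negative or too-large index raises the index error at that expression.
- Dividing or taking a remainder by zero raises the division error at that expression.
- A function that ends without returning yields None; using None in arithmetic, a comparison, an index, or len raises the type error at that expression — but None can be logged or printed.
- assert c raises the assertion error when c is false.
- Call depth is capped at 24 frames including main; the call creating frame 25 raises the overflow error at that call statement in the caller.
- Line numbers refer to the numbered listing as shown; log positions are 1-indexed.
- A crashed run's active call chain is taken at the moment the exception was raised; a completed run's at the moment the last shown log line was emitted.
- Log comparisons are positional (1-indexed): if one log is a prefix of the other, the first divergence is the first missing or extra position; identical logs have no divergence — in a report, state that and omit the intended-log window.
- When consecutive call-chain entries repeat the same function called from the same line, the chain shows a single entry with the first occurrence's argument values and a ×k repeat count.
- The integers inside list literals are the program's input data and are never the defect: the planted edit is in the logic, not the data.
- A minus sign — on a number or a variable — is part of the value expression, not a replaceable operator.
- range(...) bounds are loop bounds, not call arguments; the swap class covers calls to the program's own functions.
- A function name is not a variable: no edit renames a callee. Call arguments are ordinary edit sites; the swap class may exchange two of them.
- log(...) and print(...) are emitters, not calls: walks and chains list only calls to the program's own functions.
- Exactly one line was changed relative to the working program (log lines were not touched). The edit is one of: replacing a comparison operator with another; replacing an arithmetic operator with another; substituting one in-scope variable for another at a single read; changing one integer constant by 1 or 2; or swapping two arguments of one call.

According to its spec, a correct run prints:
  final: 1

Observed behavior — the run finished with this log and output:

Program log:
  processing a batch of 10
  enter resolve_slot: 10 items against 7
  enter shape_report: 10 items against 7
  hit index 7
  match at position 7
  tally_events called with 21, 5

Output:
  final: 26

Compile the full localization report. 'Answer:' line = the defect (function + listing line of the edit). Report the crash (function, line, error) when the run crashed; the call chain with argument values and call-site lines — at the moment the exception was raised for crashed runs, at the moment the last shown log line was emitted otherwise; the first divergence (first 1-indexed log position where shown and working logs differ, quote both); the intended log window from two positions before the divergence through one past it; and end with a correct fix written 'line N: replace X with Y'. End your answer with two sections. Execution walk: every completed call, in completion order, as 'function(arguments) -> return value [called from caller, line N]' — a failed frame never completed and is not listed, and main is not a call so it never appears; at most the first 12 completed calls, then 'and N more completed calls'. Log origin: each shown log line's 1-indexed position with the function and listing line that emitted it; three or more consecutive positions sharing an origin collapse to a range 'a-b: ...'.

Answer: the defect is in tally_events at line 18.
Key observation: Log streams are identical — the defect surfaces only in the printed output.
Call chain: main -> tally_events(21, 5) (called at line 26).
First divergence: none; the two logs match at every position.
Execution walk:
  shape_report([8, 9, 9, 9, 3, 8, 5, 7, 5, 4], 7) -> 7  [called from resolve_slot, line 10]
  resolve_slot([8, 9, 9, 9, 3, 8, 5, 7, 5, 4], 7) -> 21  [called from main, line 25]
  tally_events(21, 5) -> 26  [called from main, line 26]
Log line origins:
  1 — main, line 24
  2 — resolve_slot, line 9
  3 — shape_report, line 2
  4 — shape_report, line 5
  5 — resolve_slot, line 11
  6 — tally_events, line 16
A correct fix: line 18: replace `+` with `%`.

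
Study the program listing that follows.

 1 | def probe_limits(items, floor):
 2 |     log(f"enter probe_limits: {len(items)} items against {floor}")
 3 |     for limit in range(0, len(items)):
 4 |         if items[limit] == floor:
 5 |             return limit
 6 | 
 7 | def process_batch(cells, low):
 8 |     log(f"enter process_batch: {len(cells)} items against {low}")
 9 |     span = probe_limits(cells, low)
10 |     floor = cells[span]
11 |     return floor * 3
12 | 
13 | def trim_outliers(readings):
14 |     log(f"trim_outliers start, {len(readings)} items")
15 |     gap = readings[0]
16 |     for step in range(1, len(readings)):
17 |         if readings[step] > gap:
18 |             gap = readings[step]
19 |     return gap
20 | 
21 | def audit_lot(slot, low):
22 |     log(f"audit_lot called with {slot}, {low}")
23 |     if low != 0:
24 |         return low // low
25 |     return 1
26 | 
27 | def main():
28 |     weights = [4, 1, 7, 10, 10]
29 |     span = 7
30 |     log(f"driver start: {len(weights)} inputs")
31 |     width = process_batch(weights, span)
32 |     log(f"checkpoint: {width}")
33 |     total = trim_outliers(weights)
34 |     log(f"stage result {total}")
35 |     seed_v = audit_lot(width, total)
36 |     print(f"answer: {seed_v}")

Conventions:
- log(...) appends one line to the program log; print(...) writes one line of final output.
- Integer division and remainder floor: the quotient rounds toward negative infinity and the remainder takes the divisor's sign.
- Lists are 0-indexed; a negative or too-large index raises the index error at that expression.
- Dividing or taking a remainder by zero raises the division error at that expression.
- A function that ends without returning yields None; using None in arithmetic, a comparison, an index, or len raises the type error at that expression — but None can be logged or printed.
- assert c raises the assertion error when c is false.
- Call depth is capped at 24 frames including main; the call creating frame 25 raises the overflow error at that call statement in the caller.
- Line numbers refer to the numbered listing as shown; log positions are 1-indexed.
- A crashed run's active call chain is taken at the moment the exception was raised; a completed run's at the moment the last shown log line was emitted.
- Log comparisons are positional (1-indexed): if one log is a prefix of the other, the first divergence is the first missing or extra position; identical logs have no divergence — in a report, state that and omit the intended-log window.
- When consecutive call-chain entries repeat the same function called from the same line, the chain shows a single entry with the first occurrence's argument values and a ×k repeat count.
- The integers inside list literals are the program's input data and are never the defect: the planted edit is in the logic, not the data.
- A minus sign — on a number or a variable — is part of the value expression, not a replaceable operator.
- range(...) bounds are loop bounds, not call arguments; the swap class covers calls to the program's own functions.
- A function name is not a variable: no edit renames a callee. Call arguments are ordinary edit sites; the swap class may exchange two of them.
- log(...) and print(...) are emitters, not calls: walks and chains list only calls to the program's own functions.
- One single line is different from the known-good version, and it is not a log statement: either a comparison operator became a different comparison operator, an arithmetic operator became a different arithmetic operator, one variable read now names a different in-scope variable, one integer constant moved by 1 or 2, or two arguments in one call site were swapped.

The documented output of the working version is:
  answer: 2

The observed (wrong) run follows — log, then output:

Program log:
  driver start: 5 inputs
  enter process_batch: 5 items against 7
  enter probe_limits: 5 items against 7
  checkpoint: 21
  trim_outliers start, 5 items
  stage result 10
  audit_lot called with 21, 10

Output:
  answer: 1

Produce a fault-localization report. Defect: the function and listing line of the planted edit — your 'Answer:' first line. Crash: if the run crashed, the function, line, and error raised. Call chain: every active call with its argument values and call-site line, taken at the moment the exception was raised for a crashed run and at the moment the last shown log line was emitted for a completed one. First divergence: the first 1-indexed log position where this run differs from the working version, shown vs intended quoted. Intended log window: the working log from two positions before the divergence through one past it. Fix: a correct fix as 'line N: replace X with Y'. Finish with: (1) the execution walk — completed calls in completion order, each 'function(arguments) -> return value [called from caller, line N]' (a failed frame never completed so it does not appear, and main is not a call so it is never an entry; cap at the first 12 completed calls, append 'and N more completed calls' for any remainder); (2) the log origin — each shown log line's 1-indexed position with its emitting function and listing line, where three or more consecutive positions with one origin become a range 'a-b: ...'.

Answer: the defect is in audit_lot at line 24.
Core observation: No log line changed; the fault shows up purely in the output.
Call chain: main -> audit_lot(21, 10) (called at line 35).
First divergence: there is none — every log position agrees.
Execution walk:
  probe_limits([4, 1, 7, 10, 10], 7) -> 2  [called from process_batch, line 9]
  process_batch([4, 1, 7, 10, 10], 7) -> 21  [called from main, line 31]
  trim_outliers([4, 1, 7, 10, 10]) -> 10  [called from main, line 33]
  audit_lot(21, 10) -> 1  [called from main, line 35]
Origin of each log line:
  1: logged in main at line 30
  2: logged in process_batch at line 8
  3: logged in probe_limits at line 2
  4: logged in main at line 32
  5: logged in trim_outliers at line 14
  6: logged in main at line 34
  7: logged in audit_lot at line 22
A correct fix: line 24: replace `low // low` with `slot // low`.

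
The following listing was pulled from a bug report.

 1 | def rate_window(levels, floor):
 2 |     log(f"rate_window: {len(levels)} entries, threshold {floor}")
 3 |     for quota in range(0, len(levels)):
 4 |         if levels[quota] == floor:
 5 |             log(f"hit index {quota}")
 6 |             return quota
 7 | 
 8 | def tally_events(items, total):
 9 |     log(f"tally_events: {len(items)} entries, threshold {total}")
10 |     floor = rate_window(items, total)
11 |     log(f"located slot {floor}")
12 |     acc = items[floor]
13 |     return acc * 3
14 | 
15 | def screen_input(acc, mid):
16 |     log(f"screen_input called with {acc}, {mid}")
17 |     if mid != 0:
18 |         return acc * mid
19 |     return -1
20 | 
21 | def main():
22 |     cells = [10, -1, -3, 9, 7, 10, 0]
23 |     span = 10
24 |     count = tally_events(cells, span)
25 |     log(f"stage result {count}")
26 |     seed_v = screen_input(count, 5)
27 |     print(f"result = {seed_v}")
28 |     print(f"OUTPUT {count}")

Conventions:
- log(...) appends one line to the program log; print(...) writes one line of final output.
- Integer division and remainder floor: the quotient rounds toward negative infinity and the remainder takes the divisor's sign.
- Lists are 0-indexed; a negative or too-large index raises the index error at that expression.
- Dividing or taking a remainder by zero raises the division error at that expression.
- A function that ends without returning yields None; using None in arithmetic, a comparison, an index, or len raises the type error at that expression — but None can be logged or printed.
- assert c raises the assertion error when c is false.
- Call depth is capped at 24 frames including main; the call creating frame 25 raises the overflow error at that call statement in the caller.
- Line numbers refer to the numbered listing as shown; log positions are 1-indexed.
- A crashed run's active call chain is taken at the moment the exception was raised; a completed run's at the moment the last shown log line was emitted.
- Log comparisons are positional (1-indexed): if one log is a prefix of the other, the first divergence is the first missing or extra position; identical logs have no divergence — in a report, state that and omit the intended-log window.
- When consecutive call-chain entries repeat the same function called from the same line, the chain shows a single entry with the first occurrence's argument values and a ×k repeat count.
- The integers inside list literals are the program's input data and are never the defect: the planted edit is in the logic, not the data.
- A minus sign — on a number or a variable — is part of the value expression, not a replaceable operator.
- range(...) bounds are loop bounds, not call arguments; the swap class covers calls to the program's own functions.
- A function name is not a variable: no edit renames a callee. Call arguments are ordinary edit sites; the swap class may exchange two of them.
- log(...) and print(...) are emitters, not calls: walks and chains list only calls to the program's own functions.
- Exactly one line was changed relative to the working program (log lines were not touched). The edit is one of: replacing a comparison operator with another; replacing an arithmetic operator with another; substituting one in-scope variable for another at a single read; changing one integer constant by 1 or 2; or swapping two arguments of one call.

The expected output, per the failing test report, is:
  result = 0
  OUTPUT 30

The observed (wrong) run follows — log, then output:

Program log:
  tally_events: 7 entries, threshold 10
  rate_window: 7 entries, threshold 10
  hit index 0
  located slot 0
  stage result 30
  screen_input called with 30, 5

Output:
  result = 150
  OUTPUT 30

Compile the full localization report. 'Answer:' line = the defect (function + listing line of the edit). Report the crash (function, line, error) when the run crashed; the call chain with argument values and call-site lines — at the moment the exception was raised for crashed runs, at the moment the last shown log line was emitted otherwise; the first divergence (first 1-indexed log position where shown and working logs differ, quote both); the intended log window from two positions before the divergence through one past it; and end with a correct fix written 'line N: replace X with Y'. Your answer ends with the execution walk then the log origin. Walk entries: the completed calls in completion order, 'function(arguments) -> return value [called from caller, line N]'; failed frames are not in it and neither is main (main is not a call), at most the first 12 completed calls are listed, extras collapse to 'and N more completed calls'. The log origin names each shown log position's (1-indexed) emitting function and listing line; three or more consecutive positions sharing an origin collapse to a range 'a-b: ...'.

Answer: the defect is in screen_input at line 18.
Key fact: Nothing in the log betrays the bug — only the output does.
Call chain: main -> screen_input(30, 5) (called at line 26).
First divergence: there is none — every log position agrees.
Execution walk:
  rate_window([10, -1, -3, 9, 7, 10, 0], 10) -> 0  [called from tally_events, line 10]
  tally_events([10, -1, -3, 9, 7, 10, 0], 10) -> 30  [called from main, line 24]
  screen_input(30, 5) -> 150  [called from main, line 26]
Log origin:
  1: emitted by tally_events (line 9)
  2: emitted by rate_window (line 2)
  3: emitted by rate_window (line 5)
  4: emitted by tally_events (line 11)
  5: emitted by main (line 25)
  6: emitted by screen_input (line 16)
A correct fix: line 18: replace `*` with `%`.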